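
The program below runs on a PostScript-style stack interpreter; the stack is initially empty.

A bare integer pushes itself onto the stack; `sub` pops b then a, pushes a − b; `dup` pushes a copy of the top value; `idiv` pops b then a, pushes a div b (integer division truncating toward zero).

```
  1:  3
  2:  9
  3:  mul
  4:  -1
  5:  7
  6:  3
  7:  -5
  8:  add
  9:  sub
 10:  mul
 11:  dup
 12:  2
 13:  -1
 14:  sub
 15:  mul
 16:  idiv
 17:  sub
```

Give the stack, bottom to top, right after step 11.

3   : 3
9   : 3 9
mul : 27
-1  : 27 -1
7   : 27 -1 7
3   : 27 -1 7 3
-5  : 27 -1 7 3 -5
add : 27 -1 7 -2
sub : 27 -1 9
mul : 27 -9
dup : 27 -9 -9

[27, -9, -9]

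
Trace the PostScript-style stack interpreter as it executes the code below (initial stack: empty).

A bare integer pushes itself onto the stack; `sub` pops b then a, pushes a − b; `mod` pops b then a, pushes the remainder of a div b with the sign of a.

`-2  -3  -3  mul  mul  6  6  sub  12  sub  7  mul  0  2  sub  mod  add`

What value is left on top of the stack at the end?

-18

-2   [-2]
-3   [-2, -3]
-3   [-2, -3, -3]
mul  [-2, 9]
mul  [-18]
6    [-18, 6]
6    [-18, 6, 6]
sub  [-18, 0]
12   [-18, 0, 12]
sub  [-18, -12]
7    [-18, -12, 7]
mul  [-18, -84]
0    [-18, -84, 0]
2    [-18, -84, 0, 2]
sub  [-18, -84, -2]
mod  [-18, 0]
add  [-18]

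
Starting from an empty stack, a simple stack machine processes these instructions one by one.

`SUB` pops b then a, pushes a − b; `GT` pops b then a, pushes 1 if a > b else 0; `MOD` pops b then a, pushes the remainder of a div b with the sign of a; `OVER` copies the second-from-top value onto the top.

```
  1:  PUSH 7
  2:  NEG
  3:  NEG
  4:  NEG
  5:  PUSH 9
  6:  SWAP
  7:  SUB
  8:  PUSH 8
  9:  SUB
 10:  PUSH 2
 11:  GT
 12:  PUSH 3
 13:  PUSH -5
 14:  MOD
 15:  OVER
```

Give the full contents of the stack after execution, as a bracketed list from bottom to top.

[1, 3, 1]

PUSH 7   [7]
NEG      [-7]
NEG      [7]
NEG      [-7]
PUSH 9   [-7, 9]
SWAP     [9, -7]
SUB      [16]
PUSH 8   [16, 8]
SUB      [8]
PUSH 2   [8, 2]
GT       [1]
PUSH 3   [1, 3]
PUSH -5  [1, 3, -5]
MOD      [1, 3]
OVER     [1, 3, 1]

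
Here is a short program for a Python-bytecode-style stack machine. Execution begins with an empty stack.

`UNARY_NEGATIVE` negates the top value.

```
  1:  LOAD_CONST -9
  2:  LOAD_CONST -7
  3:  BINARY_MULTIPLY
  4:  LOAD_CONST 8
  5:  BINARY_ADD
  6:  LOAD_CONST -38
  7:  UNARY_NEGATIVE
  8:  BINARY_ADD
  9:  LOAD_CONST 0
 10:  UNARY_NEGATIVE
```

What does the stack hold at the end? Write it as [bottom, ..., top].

LOAD_CONST -9   : [-9]
LOAD_CONST -7   : [-9, -7]
BINARY_MULTIPLY : [63]
LOAD_CONST 8    : [63, 8]
BINARY_ADD      : [71]
LOAD_CONST -38  : [71, -38]
UNARY_NEGATIVE  : [71, 38]
BINARY_ADD      : [109]
LOAD_CONST 0    : [109, 0]
UNARY_NEGATIVE  : [109, 0]

[109, 0]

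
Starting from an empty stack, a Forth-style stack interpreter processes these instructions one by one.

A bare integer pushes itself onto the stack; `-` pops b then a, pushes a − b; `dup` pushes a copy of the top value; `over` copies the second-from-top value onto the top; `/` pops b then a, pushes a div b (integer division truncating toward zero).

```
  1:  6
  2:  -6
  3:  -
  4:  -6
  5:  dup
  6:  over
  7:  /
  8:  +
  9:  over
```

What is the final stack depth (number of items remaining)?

3

6     6
-6    6 -6
-     12
-6    12 -6
dup   12 -6 -6
over  12 -6 -6 -6
/     12 -6 1
+     12 -5
over  12 -5 12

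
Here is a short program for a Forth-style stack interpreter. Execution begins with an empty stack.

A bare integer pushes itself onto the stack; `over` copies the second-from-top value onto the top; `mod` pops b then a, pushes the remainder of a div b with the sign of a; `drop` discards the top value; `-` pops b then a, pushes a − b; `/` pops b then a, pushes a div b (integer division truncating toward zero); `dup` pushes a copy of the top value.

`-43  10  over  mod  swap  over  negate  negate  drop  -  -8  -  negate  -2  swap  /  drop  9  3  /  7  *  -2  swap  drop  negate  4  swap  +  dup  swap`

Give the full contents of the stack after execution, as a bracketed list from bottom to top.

[6, 6]

-43    : [-43]
10     : [-43, 10]
over   : [-43, 10, -43]
mod    : [-43, 10]
swap   : [10, -43]
over   : [10, -43, 10]
negate : [10, -43, -10]
negate : [10, -43, 10]
drop   : [10, -43]
-      : [53]
-8     : [53, -8]
-      : [61]
negate : [-61]
-2     : [-61, -2]
swap   : [-2, -61]
/      : [0]
drop   : []
9      : [9]
3      : [9, 3]
/      : [3]
7      : [3, 7]
*      : [21]
-2     : [21, -2]
swap   : [-2, 21]
drop   : [-2]
negate : [2]
4      : [2, 4]
swap   : [4, 2]
+      : [6]
dup    : [6, 6]
swap   : [6, 6]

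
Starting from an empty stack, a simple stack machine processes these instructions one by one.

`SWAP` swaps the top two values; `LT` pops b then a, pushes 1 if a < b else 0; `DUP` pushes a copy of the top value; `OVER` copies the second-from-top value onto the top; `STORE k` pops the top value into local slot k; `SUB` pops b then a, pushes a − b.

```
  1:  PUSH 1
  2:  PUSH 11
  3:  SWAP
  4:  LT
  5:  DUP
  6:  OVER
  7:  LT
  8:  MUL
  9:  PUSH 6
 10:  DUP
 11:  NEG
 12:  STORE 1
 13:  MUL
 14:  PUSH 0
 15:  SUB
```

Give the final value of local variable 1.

-6

PUSH 1  → 1
PUSH 11 → 1 11
SWAP    → 11 1
LT      → 0
DUP     → 0 0
OVER    → 0 0 0
LT      → 0 0
MUL     → 0
PUSH 6  → 0 6
DUP     → 0 6 6
NEG     → 0 6 -6
STORE 1 → 0 6
MUL     → 0
PUSH 0  → 0 0
SUB     → 0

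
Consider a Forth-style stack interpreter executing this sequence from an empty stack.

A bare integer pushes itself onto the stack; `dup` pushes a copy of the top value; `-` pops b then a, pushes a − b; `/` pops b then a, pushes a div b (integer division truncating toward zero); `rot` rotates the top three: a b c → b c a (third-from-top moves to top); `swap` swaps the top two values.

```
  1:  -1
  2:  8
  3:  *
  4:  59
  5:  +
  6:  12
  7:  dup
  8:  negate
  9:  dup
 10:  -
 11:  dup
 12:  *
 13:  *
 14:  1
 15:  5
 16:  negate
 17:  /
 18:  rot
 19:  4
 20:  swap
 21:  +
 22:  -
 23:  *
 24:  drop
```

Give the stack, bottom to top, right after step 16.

-1      -1
8       -1 8
*       -8
59      -8 59
+       51
12      51 12
dup     51 12 12
negate  51 12 -12
dup     51 12 -12 -12
-       51 12 0
dup     51 12 0 0
*       51 12 0
*       51 0
1       51 0 1
5       51 0 1 5
negate  51 0 1 -5

[51, 0, 1, -5]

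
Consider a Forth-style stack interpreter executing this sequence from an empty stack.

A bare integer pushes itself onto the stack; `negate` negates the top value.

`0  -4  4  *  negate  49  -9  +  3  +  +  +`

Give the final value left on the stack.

0       [0]
-4      [0, -4]
4       [0, -4, 4]
*       [0, -16]
negate  [0, 16]
49      [0, 16, 49]
-9      [0, 16, 49, -9]
+       [0, 16, 40]
3       [0, 16, 40, 3]
+       [0, 16, 43]
+       [0, 59]
+       [59]

59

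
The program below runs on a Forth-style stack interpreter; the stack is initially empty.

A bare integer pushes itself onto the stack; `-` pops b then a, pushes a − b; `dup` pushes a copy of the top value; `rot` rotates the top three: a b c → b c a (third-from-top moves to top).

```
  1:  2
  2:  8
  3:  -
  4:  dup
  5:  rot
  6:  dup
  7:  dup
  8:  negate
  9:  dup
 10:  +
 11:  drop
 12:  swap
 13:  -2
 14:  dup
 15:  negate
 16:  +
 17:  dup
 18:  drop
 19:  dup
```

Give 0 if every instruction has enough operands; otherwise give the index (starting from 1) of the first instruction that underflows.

5

2    [2]
8    [2, 8]
-    [-6]
dup  [-6, -6]
rot  — needs 3 operands, stack has 2 → underflow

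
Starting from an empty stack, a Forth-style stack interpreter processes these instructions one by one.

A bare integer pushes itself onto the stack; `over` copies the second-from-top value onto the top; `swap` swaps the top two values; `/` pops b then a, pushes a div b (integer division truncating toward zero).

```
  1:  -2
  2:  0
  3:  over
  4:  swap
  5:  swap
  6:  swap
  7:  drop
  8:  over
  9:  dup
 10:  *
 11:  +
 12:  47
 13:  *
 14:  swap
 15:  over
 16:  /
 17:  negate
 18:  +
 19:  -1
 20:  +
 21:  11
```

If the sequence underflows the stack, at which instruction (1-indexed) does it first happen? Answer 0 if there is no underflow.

-2      [-2]
0       [-2, 0]
over    [-2, 0, -2]
swap    [-2, -2, 0]
swap    [-2, 0, -2]
swap    [-2, -2, 0]
drop    [-2, -2]
over    [-2, -2, -2]
dup     [-2, -2, -2, -2]
*       [-2, -2, 4]
+       [-2, 2]
47      [-2, 2, 47]
*       [-2, 94]
swap    [94, -2]
over    [94, -2, 94]
/       [94, 0]
negate  [94, 0]
+       [94]
-1      [94, -1]
+       [93]
11      [93, 11]

0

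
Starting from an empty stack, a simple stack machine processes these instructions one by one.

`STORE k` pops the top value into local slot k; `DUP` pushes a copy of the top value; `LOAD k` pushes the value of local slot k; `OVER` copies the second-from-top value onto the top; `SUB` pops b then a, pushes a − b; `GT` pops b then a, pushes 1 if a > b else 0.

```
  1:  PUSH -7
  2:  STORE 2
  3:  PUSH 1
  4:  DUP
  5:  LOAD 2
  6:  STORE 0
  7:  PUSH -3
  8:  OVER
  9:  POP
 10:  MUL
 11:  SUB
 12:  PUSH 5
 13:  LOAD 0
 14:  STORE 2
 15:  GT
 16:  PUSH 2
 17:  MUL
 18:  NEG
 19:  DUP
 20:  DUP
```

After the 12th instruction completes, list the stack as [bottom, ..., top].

PUSH -7 → -7
STORE 2 → (empty)
PUSH 1  → 1
DUP     → 1 1
LOAD 2  → 1 1 -7
STORE 0 → 1 1
PUSH -3 → 1 1 -3
OVER    → 1 1 -3 1
POP     → 1 1 -3
MUL     → 1 -3
SUB     → 4
PUSH 5  → 4 5

[4, 5]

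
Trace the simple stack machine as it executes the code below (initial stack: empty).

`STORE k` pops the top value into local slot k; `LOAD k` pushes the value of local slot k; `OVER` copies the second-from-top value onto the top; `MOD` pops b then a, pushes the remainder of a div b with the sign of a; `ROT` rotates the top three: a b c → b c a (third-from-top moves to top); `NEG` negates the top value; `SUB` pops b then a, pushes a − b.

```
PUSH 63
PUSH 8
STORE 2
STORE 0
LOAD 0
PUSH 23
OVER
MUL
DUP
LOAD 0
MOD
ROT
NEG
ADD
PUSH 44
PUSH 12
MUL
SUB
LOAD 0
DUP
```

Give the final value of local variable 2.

PUSH 63  63
PUSH 8   63 8
STORE 2  63
STORE 0  (empty)
LOAD 0   63
PUSH 23  63 23
OVER     63 23 63
MUL      63 1449
DUP      63 1449 1449
LOAD 0   63 1449 1449 63
MOD      63 1449 0
ROT      1449 0 63
NEG      1449 0 -63
ADD      1449 -63
PUSH 44  1449 -63 44
PUSH 12  1449 -63 44 12
MUL      1449 -63 528
SUB      1449 -591
LOAD 0   1449 -591 63
DUP      1449 -591 63 63

8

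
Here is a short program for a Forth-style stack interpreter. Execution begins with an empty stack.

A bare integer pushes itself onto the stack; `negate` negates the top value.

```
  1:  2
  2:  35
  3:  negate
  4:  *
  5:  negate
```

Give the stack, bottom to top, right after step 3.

[2, -35]

2      : [2]
35     : [2, 35]
negate : [2, -35]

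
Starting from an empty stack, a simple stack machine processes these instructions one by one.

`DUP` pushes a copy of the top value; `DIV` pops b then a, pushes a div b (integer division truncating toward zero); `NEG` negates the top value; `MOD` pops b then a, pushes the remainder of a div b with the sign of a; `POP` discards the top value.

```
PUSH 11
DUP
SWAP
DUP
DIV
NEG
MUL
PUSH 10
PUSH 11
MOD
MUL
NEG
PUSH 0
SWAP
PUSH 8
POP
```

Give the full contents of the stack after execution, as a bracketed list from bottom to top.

PUSH 11 -> 11
DUP     -> 11 11
SWAP    -> 11 11
DUP     -> 11 11 11
DIV     -> 11 1
NEG     -> 11 -1
MUL     -> -11
PUSH 10 -> -11 10
PUSH 11 -> -11 10 11
MOD     -> -11 10
MUL     -> -110
NEG     -> 110
PUSH 0  -> 110 0
SWAP    -> 0 110
PUSH 8  -> 0 110 8
POP     -> 0 110

[0, 110]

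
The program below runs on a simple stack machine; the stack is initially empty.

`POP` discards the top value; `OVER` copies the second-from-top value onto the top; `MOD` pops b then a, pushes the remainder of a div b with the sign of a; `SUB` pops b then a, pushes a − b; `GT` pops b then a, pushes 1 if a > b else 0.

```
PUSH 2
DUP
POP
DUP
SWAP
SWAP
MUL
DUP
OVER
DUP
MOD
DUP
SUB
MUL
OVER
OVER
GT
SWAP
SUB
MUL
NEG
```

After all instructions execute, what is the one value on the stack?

PUSH 2  2
DUP     2 2
POP     2
DUP     2 2
SWAP    2 2
SWAP    2 2
MUL     4
DUP     4 4
OVER    4 4 4
DUP     4 4 4 4
MOD     4 4 0
DUP     4 4 0 0
SUB     4 4 0
MUL     4 0
OVER    4 0 4
OVER    4 0 4 0
GT      4 0 1
SWAP    4 1 0
SUB     4 1
MUL     4
NEG     -4

-4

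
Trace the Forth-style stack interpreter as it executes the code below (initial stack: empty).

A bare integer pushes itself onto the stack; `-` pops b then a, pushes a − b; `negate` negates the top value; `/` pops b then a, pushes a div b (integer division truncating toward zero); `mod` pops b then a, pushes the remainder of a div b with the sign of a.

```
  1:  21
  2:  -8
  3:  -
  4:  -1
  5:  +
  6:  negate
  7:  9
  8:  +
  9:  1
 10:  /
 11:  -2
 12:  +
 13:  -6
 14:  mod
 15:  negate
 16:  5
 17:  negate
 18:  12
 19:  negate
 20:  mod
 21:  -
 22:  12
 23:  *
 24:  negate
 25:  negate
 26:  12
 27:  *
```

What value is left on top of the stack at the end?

21     -> 21
-8     -> 21 -8
-      -> 29
-1     -> 29 -1
+      -> 28
negate -> -28
9      -> -28 9
+      -> -19
1      -> -19 1
/      -> -19
-2     -> -19 -2
+      -> -21
-6     -> -21 -6
mod    -> -3
negate -> 3
5      -> 3 5
negate -> 3 -5
12     -> 3 -5 12
negate -> 3 -5 -12
mod    -> 3 -5
-      -> 8
12     -> 8 12
*      -> 96
negate -> -96
negate -> 96
12     -> 96 12
*      -> 1152

1152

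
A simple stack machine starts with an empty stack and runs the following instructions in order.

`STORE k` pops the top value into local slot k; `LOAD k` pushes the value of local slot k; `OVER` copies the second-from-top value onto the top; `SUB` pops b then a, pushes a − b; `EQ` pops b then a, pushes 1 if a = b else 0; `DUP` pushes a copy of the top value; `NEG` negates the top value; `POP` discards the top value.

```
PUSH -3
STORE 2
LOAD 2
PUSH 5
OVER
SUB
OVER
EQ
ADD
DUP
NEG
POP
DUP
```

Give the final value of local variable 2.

PUSH -3 : [-3]
STORE 2 : []
LOAD 2  : [-3]
PUSH 5  : [-3, 5]
OVER    : [-3, 5, -3]
SUB     : [-3, 8]
OVER    : [-3, 8, -3]
EQ      : [-3, 0]
ADD     : [-3]
DUP     : [-3, -3]
NEG     : [-3, 3]
POP     : [-3]
DUP     : [-3, -3]

-3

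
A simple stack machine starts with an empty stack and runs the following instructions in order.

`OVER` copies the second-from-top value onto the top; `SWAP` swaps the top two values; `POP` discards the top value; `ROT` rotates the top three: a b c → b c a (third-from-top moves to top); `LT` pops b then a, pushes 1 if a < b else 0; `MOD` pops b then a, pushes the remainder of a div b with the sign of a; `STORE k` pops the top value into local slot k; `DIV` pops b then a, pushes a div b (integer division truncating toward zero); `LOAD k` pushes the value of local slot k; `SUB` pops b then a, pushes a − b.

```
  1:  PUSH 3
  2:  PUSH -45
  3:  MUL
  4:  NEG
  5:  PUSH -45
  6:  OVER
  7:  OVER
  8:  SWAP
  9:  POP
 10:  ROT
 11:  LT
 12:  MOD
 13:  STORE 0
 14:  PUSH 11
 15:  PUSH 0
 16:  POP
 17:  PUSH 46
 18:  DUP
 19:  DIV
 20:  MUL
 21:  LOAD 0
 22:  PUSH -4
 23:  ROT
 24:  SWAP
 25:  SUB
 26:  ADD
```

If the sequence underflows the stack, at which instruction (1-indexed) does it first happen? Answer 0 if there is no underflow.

PUSH 3   : 3
PUSH -45 : 3 -45
MUL      : -135
NEG      : 135
PUSH -45 : 135 -45
OVER     : 135 -45 135
OVER     : 135 -45 135 -45
SWAP     : 135 -45 -45 135
POP      : 135 -45 -45
ROT      : -45 -45 135
LT       : -45 1
MOD      : 0
STORE 0  : (empty)
PUSH 11  : 11
PUSH 0   : 11 0
POP      : 11
PUSH 46  : 11 46
DUP      : 11 46 46
DIV      : 11 1
MUL      : 11
LOAD 0   : 11 0
PUSH -4  : 11 0 -4
ROT      : 0 -4 11
SWAP     : 0 11 -4
SUB      : 0 15
ADD      : 15

0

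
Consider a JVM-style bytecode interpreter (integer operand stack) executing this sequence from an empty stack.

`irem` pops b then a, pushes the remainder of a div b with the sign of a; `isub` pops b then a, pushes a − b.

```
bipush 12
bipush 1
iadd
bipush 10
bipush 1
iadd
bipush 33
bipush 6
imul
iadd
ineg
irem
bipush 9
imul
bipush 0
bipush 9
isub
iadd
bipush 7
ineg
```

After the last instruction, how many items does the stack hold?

bipush 12 : 12
bipush 1  : 12 1
iadd      : 13
bipush 10 : 13 10
bipush 1  : 13 10 1
iadd      : 13 11
bipush 33 : 13 11 33
bipush 6  : 13 11 33 6
imul      : 13 11 198
iadd      : 13 209
ineg      : 13 -209
irem      : 13
bipush 9  : 13 9
imul      : 117
bipush 0  : 117 0
bipush 9  : 117 0 9
isub      : 117 -9
iadd      : 108
bipush 7  : 108 7
ineg      : 108 -7

2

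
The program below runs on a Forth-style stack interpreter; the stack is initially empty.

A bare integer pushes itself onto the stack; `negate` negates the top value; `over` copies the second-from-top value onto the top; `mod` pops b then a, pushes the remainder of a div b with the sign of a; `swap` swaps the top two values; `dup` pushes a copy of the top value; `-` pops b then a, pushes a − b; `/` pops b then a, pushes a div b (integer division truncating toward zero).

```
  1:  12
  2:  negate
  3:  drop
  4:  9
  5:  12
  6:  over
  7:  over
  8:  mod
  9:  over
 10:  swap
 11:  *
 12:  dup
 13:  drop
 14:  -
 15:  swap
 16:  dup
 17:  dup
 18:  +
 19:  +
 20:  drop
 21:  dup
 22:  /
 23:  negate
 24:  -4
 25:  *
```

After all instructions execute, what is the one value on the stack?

12     -> [12]
negate -> [-12]
drop   -> []
9      -> [9]
12     -> [9, 12]
over   -> [9, 12, 9]
over   -> [9, 12, 9, 12]
mod    -> [9, 12, 9]
over   -> [9, 12, 9, 12]
swap   -> [9, 12, 12, 9]
*      -> [9, 12, 108]
dup    -> [9, 12, 108, 108]
drop   -> [9, 12, 108]
-      -> [9, -96]
swap   -> [-96, 9]
dup    -> [-96, 9, 9]
dup    -> [-96, 9, 9, 9]
+      -> [-96, 9, 18]
+      -> [-96, 27]
drop   -> [-96]
dup    -> [-96, -96]
/      -> [1]
negate -> [-1]
-4     -> [-1, -4]
*      -> [4]

4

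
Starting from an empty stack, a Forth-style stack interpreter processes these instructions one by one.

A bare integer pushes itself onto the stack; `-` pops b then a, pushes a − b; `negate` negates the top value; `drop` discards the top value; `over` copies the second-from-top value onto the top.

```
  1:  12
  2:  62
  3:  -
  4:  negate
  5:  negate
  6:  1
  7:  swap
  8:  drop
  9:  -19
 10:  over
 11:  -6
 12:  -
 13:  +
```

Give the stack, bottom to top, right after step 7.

[1, -50]

12     -> [12]
62     -> [12, 62]
-      -> [-50]
negate -> [50]
negate -> [-50]
1      -> [-50, 1]
swap   -> [1, -50]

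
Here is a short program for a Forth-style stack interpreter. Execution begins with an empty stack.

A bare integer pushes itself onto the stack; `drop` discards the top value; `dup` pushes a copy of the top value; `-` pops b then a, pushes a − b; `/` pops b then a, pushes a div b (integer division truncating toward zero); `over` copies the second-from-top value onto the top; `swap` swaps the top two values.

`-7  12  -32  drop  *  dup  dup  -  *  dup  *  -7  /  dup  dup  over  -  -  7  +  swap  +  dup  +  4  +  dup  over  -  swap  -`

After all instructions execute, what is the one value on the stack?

-18

-7   : [-7]
12   : [-7, 12]
-32  : [-7, 12, -32]
drop : [-7, 12]
*    : [-84]
dup  : [-84, -84]
dup  : [-84, -84, -84]
-    : [-84, 0]
*    : [0]
dup  : [0, 0]
*    : [0]
-7   : [0, -7]
/    : [0]
dup  : [0, 0]
dup  : [0, 0, 0]
over : [0, 0, 0, 0]
-    : [0, 0, 0]
-    : [0, 0]
7    : [0, 0, 7]
+    : [0, 7]
swap : [7, 0]
+    : [7]
dup  : [7, 7]
+    : [14]
4    : [14, 4]
+    : [18]
dup  : [18, 18]
over : [18, 18, 18]
-    : [18, 0]
swap : [0, 18]
-    : [-18]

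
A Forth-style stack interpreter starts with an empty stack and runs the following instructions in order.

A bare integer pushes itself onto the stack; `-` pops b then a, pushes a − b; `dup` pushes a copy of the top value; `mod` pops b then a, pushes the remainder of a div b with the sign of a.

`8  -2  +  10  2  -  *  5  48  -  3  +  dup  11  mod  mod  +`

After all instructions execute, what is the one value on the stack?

8   : [8]
-2  : [8, -2]
+   : [6]
10  : [6, 10]
2   : [6, 10, 2]
-   : [6, 8]
*   : [48]
5   : [48, 5]
48  : [48, 5, 48]
-   : [48, -43]
3   : [48, -43, 3]
+   : [48, -40]
dup : [48, -40, -40]
11  : [48, -40, -40, 11]
mod : [48, -40, -7]
mod : [48, -5]
+   : [43]

43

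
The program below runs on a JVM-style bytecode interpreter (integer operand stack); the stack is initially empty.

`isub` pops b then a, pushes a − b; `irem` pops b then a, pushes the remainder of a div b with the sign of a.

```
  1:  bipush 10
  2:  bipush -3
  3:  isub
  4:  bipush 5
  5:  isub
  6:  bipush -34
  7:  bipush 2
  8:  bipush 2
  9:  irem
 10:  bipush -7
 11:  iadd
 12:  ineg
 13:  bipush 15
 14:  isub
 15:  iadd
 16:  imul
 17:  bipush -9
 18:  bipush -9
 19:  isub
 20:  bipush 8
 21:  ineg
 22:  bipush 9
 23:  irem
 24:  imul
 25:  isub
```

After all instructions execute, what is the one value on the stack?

bipush 10  → [10]
bipush -3  → [10, -3]
isub       → [13]
bipush 5   → [13, 5]
isub       → [8]
bipush -34 → [8, -34]
bipush 2   → [8, -34, 2]
bipush 2   → [8, -34, 2, 2]
irem       → [8, -34, 0]
bipush -7  → [8, -34, 0, -7]
iadd       → [8, -34, -7]
ineg       → [8, -34, 7]
bipush 15  → [8, -34, 7, 15]
isub       → [8, -34, -8]
iadd       → [8, -42]
imul       → [-336]
bipush -9  → [-336, -9]
bipush -9  → [-336, -9, -9]
isub       → [-336, 0]
bipush 8   → [-336, 0, 8]
ineg       → [-336, 0, -8]
bipush 9   → [-336, 0, -8, 9]
irem       → [-336, 0, -8]
imul       → [-336, 0]
isub       → [-336]

-336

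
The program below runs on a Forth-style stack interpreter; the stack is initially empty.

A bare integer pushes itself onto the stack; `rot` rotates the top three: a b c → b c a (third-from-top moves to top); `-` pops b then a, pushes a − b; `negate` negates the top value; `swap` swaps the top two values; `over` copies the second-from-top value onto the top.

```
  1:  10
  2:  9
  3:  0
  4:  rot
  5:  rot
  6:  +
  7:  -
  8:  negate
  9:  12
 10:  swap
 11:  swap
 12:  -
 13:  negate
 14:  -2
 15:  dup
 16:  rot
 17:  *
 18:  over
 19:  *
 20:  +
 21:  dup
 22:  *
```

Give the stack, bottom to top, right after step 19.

10     : [10]
9      : [10, 9]
0      : [10, 9, 0]
rot    : [9, 0, 10]
rot    : [0, 10, 9]
+      : [0, 19]
-      : [-19]
negate : [19]
12     : [19, 12]
swap   : [12, 19]
swap   : [19, 12]
-      : [7]
negate : [-7]
-2     : [-7, -2]
dup    : [-7, -2, -2]
rot    : [-2, -2, -7]
*      : [-2, 14]
over   : [-2, 14, -2]
*      : [-2, -28]

[-2, -28]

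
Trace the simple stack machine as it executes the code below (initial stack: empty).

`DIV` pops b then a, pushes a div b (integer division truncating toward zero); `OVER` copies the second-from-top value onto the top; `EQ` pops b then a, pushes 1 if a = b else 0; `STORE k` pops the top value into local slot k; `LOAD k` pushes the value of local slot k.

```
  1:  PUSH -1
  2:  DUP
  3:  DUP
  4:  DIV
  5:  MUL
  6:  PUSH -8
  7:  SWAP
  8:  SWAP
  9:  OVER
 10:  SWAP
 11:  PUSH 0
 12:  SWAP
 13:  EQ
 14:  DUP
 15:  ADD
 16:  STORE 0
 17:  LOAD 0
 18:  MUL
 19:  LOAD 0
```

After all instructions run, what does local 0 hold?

0

PUSH -1 : [-1]
DUP     : [-1, -1]
DUP     : [-1, -1, -1]
DIV     : [-1, 1]
MUL     : [-1]
PUSH -8 : [-1, -8]
SWAP    : [-8, -1]
SWAP    : [-1, -8]
OVER    : [-1, -8, -1]
SWAP    : [-1, -1, -8]
PUSH 0  : [-1, -1, -8, 0]
SWAP    : [-1, -1, 0, -8]
EQ      : [-1, -1, 0]
DUP     : [-1, -1, 0, 0]
ADD     : [-1, -1, 0]
STORE 0 : [-1, -1]
LOAD 0  : [-1, -1, 0]
MUL     : [-1, 0]
LOAD 0  : [-1, 0, 0]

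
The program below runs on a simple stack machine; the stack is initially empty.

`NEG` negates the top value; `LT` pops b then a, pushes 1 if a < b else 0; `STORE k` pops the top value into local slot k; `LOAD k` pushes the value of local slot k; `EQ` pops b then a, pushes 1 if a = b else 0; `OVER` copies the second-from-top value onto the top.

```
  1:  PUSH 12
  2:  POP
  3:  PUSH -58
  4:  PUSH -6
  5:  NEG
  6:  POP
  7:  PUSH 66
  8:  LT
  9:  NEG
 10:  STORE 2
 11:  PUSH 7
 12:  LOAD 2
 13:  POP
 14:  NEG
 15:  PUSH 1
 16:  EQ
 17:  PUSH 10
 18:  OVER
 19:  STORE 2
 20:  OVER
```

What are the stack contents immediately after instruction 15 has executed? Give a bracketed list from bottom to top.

PUSH 12   12
POP       (empty)
PUSH -58  -58
PUSH -6   -58 -6
NEG       -58 6
POP       -58
PUSH 66   -58 66
LT        1
NEG       -1
STORE 2   (empty)
PUSH 7    7
LOAD 2    7 -1
POP       7
NEG       -7
PUSH 1    -7 1

[-7, 1]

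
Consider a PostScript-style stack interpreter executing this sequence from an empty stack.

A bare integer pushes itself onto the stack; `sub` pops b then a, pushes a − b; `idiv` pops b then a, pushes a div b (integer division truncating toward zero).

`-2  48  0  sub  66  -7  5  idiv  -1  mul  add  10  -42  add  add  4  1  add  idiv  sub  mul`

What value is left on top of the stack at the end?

-82

-2   : -2
48   : -2 48
0    : -2 48 0
sub  : -2 48
66   : -2 48 66
-7   : -2 48 66 -7
5    : -2 48 66 -7 5
idiv : -2 48 66 -1
-1   : -2 48 66 -1 -1
mul  : -2 48 66 1
add  : -2 48 67
10   : -2 48 67 10
-42  : -2 48 67 10 -42
add  : -2 48 67 -32
add  : -2 48 35
4    : -2 48 35 4
1    : -2 48 35 4 1
add  : -2 48 35 5
idiv : -2 48 7
sub  : -2 41
mul  : -82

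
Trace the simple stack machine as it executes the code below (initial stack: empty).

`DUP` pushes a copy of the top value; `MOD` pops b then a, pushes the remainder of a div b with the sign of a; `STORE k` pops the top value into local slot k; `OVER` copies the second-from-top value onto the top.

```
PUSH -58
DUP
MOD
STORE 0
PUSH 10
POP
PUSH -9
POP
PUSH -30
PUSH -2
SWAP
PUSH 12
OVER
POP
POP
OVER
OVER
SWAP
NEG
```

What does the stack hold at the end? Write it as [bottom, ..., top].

PUSH -58 -> -58
DUP      -> -58 -58
MOD      -> 0
STORE 0  -> (empty)
PUSH 10  -> 10
POP      -> (empty)
PUSH -9  -> -9
POP      -> (empty)
PUSH -30 -> -30
PUSH -2  -> -30 -2
SWAP     -> -2 -30
PUSH 12  -> -2 -30 12
OVER     -> -2 -30 12 -30
POP      -> -2 -30 12
POP      -> -2 -30
OVER     -> -2 -30 -2
OVER     -> -2 -30 -2 -30
SWAP     -> -2 -30 -30 -2
NEG      -> -2 -30 -30 2

[-2, -30, -30, 2]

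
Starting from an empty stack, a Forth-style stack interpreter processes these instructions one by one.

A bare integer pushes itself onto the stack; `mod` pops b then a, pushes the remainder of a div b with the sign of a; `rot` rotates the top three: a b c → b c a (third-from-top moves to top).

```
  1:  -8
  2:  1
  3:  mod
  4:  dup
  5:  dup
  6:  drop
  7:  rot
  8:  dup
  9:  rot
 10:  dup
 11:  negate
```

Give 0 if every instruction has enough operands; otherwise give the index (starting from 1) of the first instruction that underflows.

7

-8   -> -8
1    -> -8 1
mod  -> 0
dup  -> 0 0
dup  -> 0 0 0
drop -> 0 0
rot  — needs 3 operands, stack has 2 → underflow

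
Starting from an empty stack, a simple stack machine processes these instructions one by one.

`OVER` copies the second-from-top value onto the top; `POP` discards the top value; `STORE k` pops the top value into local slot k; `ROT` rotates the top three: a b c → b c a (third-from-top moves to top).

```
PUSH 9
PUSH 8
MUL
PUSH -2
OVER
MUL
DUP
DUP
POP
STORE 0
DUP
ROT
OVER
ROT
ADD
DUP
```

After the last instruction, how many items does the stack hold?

4

PUSH 9  : [9]
PUSH 8  : [9, 8]
MUL     : [72]
PUSH -2 : [72, -2]
OVER    : [72, -2, 72]
MUL     : [72, -144]
DUP     : [72, -144, -144]
DUP     : [72, -144, -144, -144]
POP     : [72, -144, -144]
STORE 0 : [72, -144]
DUP     : [72, -144, -144]
ROT     : [-144, -144, 72]
OVER    : [-144, -144, 72, -144]
ROT     : [-144, 72, -144, -144]
ADD     : [-144, 72, -288]
DUP     : [-144, 72, -288, -288]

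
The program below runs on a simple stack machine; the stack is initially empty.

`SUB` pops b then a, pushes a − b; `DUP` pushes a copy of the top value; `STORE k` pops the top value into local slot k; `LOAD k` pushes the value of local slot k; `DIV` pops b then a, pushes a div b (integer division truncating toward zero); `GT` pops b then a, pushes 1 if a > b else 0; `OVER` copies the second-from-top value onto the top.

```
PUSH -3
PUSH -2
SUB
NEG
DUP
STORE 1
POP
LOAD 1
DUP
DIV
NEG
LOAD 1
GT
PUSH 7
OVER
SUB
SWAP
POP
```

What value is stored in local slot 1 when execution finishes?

1

PUSH -3 → [-3]
PUSH -2 → [-3, -2]
SUB     → [-1]
NEG     → [1]
DUP     → [1, 1]
STORE 1 → [1]
POP     → []
LOAD 1  → [1]
DUP     → [1, 1]
DIV     → [1]
NEG     → [-1]
LOAD 1  → [-1, 1]
GT      → [0]
PUSH 7  → [0, 7]
OVER    → [0, 7, 0]
SUB     → [0, 7]
SWAP    → [7, 0]
POP     → [7]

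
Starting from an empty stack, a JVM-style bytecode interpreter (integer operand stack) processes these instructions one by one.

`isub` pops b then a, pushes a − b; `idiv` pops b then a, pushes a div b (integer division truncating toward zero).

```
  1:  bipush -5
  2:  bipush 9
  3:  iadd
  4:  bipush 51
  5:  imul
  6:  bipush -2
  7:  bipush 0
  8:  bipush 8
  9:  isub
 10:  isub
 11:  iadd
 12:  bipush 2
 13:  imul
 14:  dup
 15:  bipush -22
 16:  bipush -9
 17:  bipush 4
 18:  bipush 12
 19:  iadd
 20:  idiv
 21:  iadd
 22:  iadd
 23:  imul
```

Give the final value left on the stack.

167160

bipush -5  -> [-5]
bipush 9   -> [-5, 9]
iadd       -> [4]
bipush 51  -> [4, 51]
imul       -> [204]
bipush -2  -> [204, -2]
bipush 0   -> [204, -2, 0]
bipush 8   -> [204, -2, 0, 8]
isub       -> [204, -2, -8]
isub       -> [204, 6]
iadd       -> [210]
bipush 2   -> [210, 2]
imul       -> [420]
dup        -> [420, 420]
bipush -22 -> [420, 420, -22]
bipush -9  -> [420, 420, -22, -9]
bipush 4   -> [420, 420, -22, -9, 4]
bipush 12  -> [420, 420, -22, -9, 4, 12]
iadd       -> [420, 420, -22, -9, 16]
idiv       -> [420, 420, -22, 0]
iadd       -> [420, 420, -22]
iadd       -> [420, 398]
imul       -> [167160]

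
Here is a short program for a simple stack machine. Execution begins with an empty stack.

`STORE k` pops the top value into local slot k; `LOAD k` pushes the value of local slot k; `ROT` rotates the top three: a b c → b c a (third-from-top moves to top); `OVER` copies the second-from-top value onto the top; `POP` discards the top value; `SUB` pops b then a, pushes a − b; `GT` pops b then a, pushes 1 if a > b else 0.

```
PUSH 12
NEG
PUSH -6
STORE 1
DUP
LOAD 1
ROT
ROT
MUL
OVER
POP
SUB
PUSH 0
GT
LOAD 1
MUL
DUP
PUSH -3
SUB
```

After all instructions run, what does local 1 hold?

-6

PUSH 12 : [12]
NEG     : [-12]
PUSH -6 : [-12, -6]
STORE 1 : [-12]
DUP     : [-12, -12]
LOAD 1  : [-12, -12, -6]
ROT     : [-12, -6, -12]
ROT     : [-6, -12, -12]
MUL     : [-6, 144]
OVER    : [-6, 144, -6]
POP     : [-6, 144]
SUB     : [-150]
PUSH 0  : [-150, 0]
GT      : [0]
LOAD 1  : [0, -6]
MUL     : [0]
DUP     : [0, 0]
PUSH -3 : [0, 0, -3]
SUB     : [0, 3]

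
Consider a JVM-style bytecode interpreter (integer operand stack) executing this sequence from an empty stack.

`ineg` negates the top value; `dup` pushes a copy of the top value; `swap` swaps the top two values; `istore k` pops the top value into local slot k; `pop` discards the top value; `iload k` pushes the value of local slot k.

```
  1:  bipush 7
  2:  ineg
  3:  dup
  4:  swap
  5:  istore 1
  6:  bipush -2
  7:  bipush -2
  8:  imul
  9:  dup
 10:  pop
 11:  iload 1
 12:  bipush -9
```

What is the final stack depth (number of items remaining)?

4

bipush 7  → 7
ineg      → -7
dup       → -7 -7
swap      → -7 -7
istore 1  → -7
bipush -2 → -7 -2
bipush -2 → -7 -2 -2
imul      → -7 4
dup       → -7 4 4
pop       → -7 4
iload 1   → -7 4 -7
bipush -9 → -7 4 -7 -9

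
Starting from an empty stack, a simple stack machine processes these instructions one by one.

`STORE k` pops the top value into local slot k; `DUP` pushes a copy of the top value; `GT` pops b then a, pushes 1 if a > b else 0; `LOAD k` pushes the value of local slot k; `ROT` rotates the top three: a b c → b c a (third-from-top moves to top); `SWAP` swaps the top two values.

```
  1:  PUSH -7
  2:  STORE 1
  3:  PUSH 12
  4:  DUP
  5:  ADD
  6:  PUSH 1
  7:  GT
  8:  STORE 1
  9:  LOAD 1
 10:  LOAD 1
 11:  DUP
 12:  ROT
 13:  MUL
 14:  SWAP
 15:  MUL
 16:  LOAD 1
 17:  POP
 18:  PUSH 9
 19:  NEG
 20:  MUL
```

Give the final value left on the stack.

PUSH -7 : -7
STORE 1 : (empty)
PUSH 12 : 12
DUP     : 12 12
ADD     : 24
PUSH 1  : 24 1
GT      : 1
STORE 1 : (empty)
LOAD 1  : 1
LOAD 1  : 1 1
DUP     : 1 1 1
ROT     : 1 1 1
MUL     : 1 1
SWAP    : 1 1
MUL     : 1
LOAD 1  : 1 1
POP     : 1
PUSH 9  : 1 9
NEG     : 1 -9
MUL     : -9

-9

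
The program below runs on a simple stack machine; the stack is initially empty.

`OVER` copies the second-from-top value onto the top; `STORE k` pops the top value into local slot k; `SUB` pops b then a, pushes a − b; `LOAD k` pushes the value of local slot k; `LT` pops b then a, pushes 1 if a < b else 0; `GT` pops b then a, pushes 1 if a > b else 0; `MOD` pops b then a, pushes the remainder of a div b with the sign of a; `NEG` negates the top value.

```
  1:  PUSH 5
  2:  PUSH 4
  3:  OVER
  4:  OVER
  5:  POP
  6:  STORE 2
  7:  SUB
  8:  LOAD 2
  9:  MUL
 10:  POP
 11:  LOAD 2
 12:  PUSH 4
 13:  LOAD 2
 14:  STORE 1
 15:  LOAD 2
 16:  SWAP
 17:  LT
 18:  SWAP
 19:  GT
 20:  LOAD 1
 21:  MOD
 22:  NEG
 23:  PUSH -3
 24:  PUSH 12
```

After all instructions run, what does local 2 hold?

PUSH 5   [5]
PUSH 4   [5, 4]
OVER     [5, 4, 5]
OVER     [5, 4, 5, 4]
POP      [5, 4, 5]
STORE 2  [5, 4]
SUB      [1]
LOAD 2   [1, 5]
MUL      [5]
POP      []
LOAD 2   [5]
PUSH 4   [5, 4]
LOAD 2   [5, 4, 5]
STORE 1  [5, 4]
LOAD 2   [5, 4, 5]
SWAP     [5, 5, 4]
LT       [5, 0]
SWAP     [0, 5]
GT       [0]
LOAD 1   [0, 5]
MOD      [0]
NEG      [0]
PUSH -3  [0, -3]
PUSH 12  [0, -3, 12]

5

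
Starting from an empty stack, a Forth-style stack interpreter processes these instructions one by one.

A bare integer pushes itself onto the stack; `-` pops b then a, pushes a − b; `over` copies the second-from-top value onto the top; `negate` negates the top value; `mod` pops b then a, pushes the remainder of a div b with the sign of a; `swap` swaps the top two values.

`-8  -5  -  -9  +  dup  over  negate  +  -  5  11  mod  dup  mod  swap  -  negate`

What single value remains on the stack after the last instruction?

-12

-8     -> -8
-5     -> -8 -5
-      -> -3
-9     -> -3 -9
+      -> -12
dup    -> -12 -12
over   -> -12 -12 -12
negate -> -12 -12 12
+      -> -12 0
-      -> -12
5      -> -12 5
11     -> -12 5 11
mod    -> -12 5
dup    -> -12 5 5
mod    -> -12 0
swap   -> 0 -12
-      -> 12
negate -> -12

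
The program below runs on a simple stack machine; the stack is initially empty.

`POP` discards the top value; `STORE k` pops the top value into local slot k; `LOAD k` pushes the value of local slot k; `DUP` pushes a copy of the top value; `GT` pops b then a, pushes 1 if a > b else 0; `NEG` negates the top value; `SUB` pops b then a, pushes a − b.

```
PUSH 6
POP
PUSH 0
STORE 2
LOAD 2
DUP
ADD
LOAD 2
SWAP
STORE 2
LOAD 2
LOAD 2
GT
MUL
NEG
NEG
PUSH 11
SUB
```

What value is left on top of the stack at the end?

-11

PUSH 6  -> [6]
POP     -> []
PUSH 0  -> [0]
STORE 2 -> []
LOAD 2  -> [0]
DUP     -> [0, 0]
ADD     -> [0]
LOAD 2  -> [0, 0]
SWAP    -> [0, 0]
STORE 2 -> [0]
LOAD 2  -> [0, 0]
LOAD 2  -> [0, 0, 0]
GT      -> [0, 0]
MUL     -> [0]
NEG     -> [0]
NEG     -> [0]
PUSH 11 -> [0, 11]
SUB     -> [-11]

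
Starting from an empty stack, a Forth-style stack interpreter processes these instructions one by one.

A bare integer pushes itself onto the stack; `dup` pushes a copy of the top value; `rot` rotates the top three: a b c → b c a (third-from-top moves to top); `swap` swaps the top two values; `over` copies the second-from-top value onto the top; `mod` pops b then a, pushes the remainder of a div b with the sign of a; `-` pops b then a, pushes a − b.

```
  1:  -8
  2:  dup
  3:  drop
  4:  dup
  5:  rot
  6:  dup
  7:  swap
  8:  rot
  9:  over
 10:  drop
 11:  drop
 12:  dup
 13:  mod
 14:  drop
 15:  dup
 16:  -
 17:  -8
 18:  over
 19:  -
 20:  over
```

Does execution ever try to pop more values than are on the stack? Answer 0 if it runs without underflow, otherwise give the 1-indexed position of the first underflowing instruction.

-8   -> [-8]
dup  -> [-8, -8]
drop -> [-8]
dup  -> [-8, -8]
rot  — needs 3 operands, stack has 2 → underflow

5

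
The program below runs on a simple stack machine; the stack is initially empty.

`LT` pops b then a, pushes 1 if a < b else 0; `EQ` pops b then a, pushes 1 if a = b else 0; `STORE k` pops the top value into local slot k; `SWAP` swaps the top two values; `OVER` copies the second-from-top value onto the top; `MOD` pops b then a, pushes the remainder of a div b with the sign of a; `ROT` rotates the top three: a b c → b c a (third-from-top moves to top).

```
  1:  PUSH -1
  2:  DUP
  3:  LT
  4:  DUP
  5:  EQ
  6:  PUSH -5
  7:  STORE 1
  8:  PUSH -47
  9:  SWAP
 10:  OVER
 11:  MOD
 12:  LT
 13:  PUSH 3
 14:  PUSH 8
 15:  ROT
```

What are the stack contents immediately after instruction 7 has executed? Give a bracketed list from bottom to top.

PUSH -1 → [-1]
DUP     → [-1, -1]
LT      → [0]
DUP     → [0, 0]
EQ      → [1]
PUSH -5 → [1, -5]
STORE 1 → [1]

[1]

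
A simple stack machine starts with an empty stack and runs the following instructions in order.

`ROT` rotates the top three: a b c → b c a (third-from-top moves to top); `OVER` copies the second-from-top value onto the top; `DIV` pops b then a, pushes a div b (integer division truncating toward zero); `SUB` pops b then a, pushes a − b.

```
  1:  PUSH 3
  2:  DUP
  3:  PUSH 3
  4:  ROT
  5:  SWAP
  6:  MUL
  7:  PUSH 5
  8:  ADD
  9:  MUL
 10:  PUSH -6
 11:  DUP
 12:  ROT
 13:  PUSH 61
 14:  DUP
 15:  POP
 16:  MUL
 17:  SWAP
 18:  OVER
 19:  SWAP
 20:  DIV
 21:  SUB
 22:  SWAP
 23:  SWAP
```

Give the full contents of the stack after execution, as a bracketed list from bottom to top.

PUSH 3   [3]
DUP      [3, 3]
PUSH 3   [3, 3, 3]
ROT      [3, 3, 3]
SWAP     [3, 3, 3]
MUL      [3, 9]
PUSH 5   [3, 9, 5]
ADD      [3, 14]
MUL      [42]
PUSH -6  [42, -6]
DUP      [42, -6, -6]
ROT      [-6, -6, 42]
PUSH 61  [-6, -6, 42, 61]
DUP      [-6, -6, 42, 61, 61]
POP      [-6, -6, 42, 61]
MUL      [-6, -6, 2562]
SWAP     [-6, 2562, -6]
OVER     [-6, 2562, -6, 2562]
SWAP     [-6, 2562, 2562, -6]
DIV      [-6, 2562, -427]
SUB      [-6, 2989]
SWAP     [2989, -6]
SWAP     [-6, 2989]

[-6, 2989]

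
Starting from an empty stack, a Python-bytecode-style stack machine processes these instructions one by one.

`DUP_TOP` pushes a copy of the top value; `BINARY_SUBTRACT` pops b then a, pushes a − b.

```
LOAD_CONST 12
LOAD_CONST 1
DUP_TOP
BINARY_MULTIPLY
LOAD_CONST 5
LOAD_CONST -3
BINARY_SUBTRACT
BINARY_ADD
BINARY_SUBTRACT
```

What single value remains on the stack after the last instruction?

3

LOAD_CONST 12    [12]
LOAD_CONST 1     [12, 1]
DUP_TOP          [12, 1, 1]
BINARY_MULTIPLY  [12, 1]
LOAD_CONST 5     [12, 1, 5]
LOAD_CONST -3    [12, 1, 5, -3]
BINARY_SUBTRACT  [12, 1, 8]
BINARY_ADD       [12, 9]
BINARY_SUBTRACT  [3]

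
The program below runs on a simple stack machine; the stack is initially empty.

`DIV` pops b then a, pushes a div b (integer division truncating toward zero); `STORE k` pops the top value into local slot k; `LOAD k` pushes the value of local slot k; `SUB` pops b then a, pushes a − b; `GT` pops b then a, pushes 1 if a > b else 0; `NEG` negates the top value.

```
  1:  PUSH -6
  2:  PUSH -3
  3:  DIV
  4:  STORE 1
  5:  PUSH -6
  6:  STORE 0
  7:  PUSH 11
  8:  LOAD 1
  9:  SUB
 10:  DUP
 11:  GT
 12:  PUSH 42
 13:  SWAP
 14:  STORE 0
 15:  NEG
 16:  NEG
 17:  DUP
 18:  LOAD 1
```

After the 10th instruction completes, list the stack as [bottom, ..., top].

PUSH -6 -> [-6]
PUSH -3 -> [-6, -3]
DIV     -> [2]
STORE 1 -> []
PUSH -6 -> [-6]
STORE 0 -> []
PUSH 11 -> [11]
LOAD 1  -> [11, 2]
SUB     -> [9]
DUP     -> [9, 9]

[9, 9]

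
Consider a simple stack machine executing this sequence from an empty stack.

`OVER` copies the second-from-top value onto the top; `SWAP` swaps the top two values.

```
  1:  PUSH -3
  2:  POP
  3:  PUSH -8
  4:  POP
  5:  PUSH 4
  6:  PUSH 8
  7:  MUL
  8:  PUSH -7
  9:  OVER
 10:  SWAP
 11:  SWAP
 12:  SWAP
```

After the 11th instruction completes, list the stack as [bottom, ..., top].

[32, -7, 32]

PUSH -3 : [-3]
POP     : []
PUSH -8 : [-8]
POP     : []
PUSH 4  : [4]
PUSH 8  : [4, 8]
MUL     : [32]
PUSH -7 : [32, -7]
OVER    : [32, -7, 32]
SWAP    : [32, 32, -7]
SWAP    : [32, -7, 32]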